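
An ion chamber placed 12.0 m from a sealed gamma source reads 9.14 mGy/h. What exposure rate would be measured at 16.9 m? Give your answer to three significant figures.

By the inverse-square law, scaling from 12.0 m to 16.9 m:
9.14 × (12.0/16.9)² = 9.14 × 0.5042 = 4.608 mGy/h.

4.61 mGy/h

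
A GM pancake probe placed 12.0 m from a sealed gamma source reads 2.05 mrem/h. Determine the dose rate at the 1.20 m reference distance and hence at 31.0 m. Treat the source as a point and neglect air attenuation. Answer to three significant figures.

205 mrem/h; 0.307 mrem/h

Using I₁d₁² = I₂d₂²,
At 1.20 m: (12.0/1.20)² = 100.0, so 2.05 × 100.0 = 205.0 mrem/h
At 31.0 m: (1.20/31.0)² = 0.001498, so 205.0 × 0.001498 = 0.3071 mrem/h.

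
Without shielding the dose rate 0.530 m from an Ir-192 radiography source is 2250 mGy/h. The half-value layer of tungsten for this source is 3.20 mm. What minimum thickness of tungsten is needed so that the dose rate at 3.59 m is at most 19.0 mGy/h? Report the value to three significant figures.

4.38 mm

At 3.59 m, distance alone gives (0.530/3.59)² = 0.02180, so 2250 × 0.02180 = 49.05 mGy/h.
Further attenuation needed: 49.05/19.0 = 2.582.
n = log₂(2.582) = 1.368 half-value layers.
Thickness = 1.368 × 3.20 mm = 4.378 mm.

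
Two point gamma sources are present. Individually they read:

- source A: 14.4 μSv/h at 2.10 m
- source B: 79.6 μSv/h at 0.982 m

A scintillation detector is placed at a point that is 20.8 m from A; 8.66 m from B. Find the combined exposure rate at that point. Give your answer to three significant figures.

Each source contributes Iᵢ·(dᵢ/rᵢ)²; contributions add.
A: 14.4 × (2.10/20.8)² = 0.1468 μSv/h
B: 79.6 × (0.982/8.66)² = 1.024 μSv/h
Total = 0.1468 + 1.024 = 1.171 μSv/h.

1.17 μSv/h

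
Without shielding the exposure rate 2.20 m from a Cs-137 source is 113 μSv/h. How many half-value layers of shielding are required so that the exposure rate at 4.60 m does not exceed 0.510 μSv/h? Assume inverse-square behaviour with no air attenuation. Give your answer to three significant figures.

At 4.60 m, distance alone gives 113 × (2.20/4.60)² = 113 × 0.2287 = 25.84 μSv/h.
Further attenuation needed: 25.84/0.510 = 50.67.
n = log₂(50.67) = 5.663 half-value layers.

5.66 half-value layers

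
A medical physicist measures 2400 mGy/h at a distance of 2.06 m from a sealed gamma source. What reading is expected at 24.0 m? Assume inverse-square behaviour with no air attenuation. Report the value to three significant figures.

By the inverse-square law, the rate at 24.0 m is
2400 × (2.06/24.0)² = 2400 × 0.007367 = 17.68 mGy/h.

17.7 mGy/h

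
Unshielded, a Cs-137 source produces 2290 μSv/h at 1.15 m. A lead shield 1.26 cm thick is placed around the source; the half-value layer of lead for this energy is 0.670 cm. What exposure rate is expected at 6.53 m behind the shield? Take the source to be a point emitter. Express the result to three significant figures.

19.3 μSv/h

Distance alone: 2290 × (1.15/6.53)² = 2290 × 0.03101 = 71.01 μSv/h.
Shield: 1.26/0.670 = 1.881 half-value layers → attenuation 2^(−1.881) = 0.2715.
Combined: 71.01 × 0.2715 = 19.28 μSv/h.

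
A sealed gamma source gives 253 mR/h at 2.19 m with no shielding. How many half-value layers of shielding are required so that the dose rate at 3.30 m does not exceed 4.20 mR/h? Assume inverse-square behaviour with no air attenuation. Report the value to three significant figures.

4.73 half-value layers

At 3.30 m, distance alone gives 253 × (2.19/3.30)² = 253 × 0.4404 = 111.4 mR/h.
Further attenuation needed: 111.4/4.20 = 26.52.
n = log₂(26.52) = 4.729 half-value layers.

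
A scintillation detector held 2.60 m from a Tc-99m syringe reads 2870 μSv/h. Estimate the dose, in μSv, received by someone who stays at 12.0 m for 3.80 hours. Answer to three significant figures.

By the inverse-square law, rate at 12.0 m:
2870 × (2.60/12.0)² = 2870 × 0.04694 = 134.7 μSv/h.
Dose = rate × time = 134.7 μSv/h × 3.800 h = 511.9 μSv.

512 μSv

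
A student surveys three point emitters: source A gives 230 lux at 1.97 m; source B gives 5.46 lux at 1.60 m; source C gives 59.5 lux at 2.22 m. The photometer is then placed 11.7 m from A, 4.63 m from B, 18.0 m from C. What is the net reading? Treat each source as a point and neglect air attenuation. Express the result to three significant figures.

8.08 lux

By superposition, sum each source's inverse-square contribution:
A: 230 × (1.97/11.7)² = 6.521 lux
B: 5.46 × (1.60/4.63)² = 0.6520 lux
C: 59.5 × (2.22/18.0)² = 0.9051 lux
Total = 6.521 + 0.6520 + 0.9051 = 8.078 lux.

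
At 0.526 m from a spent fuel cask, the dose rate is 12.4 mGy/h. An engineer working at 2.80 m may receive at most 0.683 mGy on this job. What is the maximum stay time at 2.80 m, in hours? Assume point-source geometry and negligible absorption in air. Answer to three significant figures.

Intensity scales as (d₁/d₂)², so rate at 2.80 m:
12.4 × (0.526/2.80)² = 12.4 × 0.03529 = 0.4376 mGy/h.
Stay time = 0.683 mGy ÷ 0.4376 mGy/h = 1.561 h.

1.56 h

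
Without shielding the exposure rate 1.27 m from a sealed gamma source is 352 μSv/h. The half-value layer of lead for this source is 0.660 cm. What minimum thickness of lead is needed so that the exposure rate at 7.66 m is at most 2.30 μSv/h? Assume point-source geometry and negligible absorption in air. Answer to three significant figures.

At 7.66 m, distance alone gives 352 × (1.27/7.66)² = 352 × 0.02749 = 9.676 μSv/h.
Further attenuation needed: 9.676/2.30 = 4.207.
n = log₂(4.207) = 2.073 half-value layers.
Thickness = 2.073 × 0.660 cm = 1.368 cm.

1.37 cm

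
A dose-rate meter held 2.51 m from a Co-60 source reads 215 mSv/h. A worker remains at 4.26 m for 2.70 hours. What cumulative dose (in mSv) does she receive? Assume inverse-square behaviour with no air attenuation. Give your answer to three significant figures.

202 mSv

By the inverse-square law, rate at 4.26 m:
215 × (2.51/4.26)² = 215 × 0.3472 = 74.65 mSv/h.
Dose = rate × time = 74.65 mSv/h × 2.700 h = 201.6 mSv.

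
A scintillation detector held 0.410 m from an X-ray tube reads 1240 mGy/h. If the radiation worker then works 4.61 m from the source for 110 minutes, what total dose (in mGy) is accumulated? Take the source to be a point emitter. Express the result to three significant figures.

18.0 mGy

Applying the 1/r² law, rate at 4.61 m:
(0.410/4.61)² = 0.007910, so 1240 × 0.007910 = 9.808 mGy/h.
Dose = rate × time = 9.808 mGy/h × 1.833 h = 17.98 mGy.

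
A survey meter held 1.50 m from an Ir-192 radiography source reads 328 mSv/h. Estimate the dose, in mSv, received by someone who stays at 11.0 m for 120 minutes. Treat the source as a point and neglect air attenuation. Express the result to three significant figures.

Using I₁d₁² = I₂d₂², rate at 11.0 m:
328 × (1.50/11.0)² = 328 × 0.01860 = 6.101 mSv/h.
Dose = rate × time = 6.101 mSv/h × 2.000 h = 12.20 mSv.

12.2 mSv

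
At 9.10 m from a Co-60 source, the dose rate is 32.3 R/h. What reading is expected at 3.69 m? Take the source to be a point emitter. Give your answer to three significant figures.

Since intensity falls as 1/r², the rate at 3.69 m is
(9.10/3.69)² = 6.082, so 32.3 × 6.082 = 196.4 R/h.

196 R/h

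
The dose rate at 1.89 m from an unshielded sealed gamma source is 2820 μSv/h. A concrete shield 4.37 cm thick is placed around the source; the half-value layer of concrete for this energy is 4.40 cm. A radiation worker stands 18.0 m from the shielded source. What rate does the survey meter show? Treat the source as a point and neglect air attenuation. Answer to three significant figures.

Distance alone: 2820 × (1.89/18.0)² = 2820 × 0.01102 = 31.08 μSv/h.
Shield: 4.37/4.40 = 0.9932 half-value layers → attenuation 2^(−0.9932) = 0.5024.
Combined: 31.08 × 0.5024 = 15.61 μSv/h.

15.6 μSv/h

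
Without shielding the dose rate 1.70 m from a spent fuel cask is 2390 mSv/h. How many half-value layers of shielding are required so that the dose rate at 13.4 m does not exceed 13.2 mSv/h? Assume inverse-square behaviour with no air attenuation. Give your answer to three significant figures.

At 13.4 m, distance alone gives 2390 × (1.70/13.4)² = 2390 × 0.01609 = 38.46 mSv/h.
Further attenuation needed: 38.46/13.2 = 2.914.
n = log₂(2.914) = 1.543 half-value layers.

1.54 half-value layers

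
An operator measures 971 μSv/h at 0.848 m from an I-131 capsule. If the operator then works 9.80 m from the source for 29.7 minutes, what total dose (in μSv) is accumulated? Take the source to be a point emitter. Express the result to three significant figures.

By the inverse-square law, rate at 9.80 m:
(0.848/9.80)² = 0.007488, so 971 × 0.007488 = 7.271 μSv/h.
Dose = rate × time = 7.271 μSv/h × 0.4950 h = 3.599 μSv.

3.60 μSv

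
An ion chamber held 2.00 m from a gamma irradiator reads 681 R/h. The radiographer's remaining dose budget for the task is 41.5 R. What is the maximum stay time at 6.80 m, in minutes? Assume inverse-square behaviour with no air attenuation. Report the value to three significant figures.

42.3 min

Using I₁d₁² = I₂d₂², rate at 6.80 m:
(2.00/6.80)² = 0.08651, so 681 × 0.08651 = 58.91 R/h.
Stay time = 41.5 R ÷ 58.91 R/h = 0.7045 h = 42.27 min.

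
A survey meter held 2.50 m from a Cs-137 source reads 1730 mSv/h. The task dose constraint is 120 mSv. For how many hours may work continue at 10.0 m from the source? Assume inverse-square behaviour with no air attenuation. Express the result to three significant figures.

1.11 h

Since intensity falls as 1/r², rate at 10.0 m:
1730 × (2.50/10.0)² = 1730 × 0.06250 = 108.1 mSv/h.
Stay time = 120 mSv ÷ 108.1 mSv/h = 1.110 h.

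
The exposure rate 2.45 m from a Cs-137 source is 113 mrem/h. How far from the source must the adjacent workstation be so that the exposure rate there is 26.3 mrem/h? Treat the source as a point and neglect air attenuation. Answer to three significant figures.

5.08 m

By the inverse-square law, d₂ = d₁·√(I₁/I₂).
I₁/I₂ = 113/26.3 = 4.297, so d₂ = 2.45 × √4.297 = 5.079 m.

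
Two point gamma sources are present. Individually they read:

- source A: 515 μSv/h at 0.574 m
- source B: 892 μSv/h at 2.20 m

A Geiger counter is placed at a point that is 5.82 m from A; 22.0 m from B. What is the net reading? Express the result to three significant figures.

13.9 μSv/h

Each source contributes Iᵢ·(dᵢ/rᵢ)²; contributions add.
A: 515 × (0.574/5.82)² = 5.009 μSv/h
B: 892 × (2.20/22.0)² = 8.920 μSv/h
Total = 5.009 + 8.920 = 13.93 μSv/h.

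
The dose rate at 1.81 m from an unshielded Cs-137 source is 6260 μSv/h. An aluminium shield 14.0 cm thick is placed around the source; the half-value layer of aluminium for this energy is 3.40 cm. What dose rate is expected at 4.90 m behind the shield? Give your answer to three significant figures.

49.2 μSv/h

Distance alone: (1.81/4.90)² = 0.1364, so 6260 × 0.1364 = 853.9 μSv/h.
Shield: 14.0/3.40 = 4.118 half-value layers → attenuation 2^(−4.118) = 0.05759.
Combined: 853.9 × 0.05759 = 49.18 μSv/h.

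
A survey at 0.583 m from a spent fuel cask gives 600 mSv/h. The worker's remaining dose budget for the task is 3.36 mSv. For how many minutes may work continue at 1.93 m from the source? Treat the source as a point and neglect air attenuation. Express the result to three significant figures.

Since intensity falls as 1/r², rate at 1.93 m:
(0.583/1.93)² = 0.09125, so 600 × 0.09125 = 54.75 mSv/h.
Stay time = 3.36 mSv ÷ 54.75 mSv/h = 0.06137 h = 3.682 min.

3.68 min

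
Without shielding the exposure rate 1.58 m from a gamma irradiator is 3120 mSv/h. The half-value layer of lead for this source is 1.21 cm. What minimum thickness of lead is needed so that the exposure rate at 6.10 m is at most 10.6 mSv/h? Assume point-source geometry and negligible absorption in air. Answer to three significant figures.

5.21 cm

At 6.10 m, distance alone gives 3120 × (1.58/6.10)² = 3120 × 0.06709 = 209.3 mSv/h.
Further attenuation needed: 209.3/10.6 = 19.75.
n = log₂(19.75) = 4.304 half-value layers.
Thickness = 4.304 × 1.21 cm = 5.208 cm.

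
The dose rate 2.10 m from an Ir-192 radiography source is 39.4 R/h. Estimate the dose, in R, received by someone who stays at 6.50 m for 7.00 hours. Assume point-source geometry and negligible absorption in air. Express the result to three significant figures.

28.8 R

Intensity scales as (d₁/d₂)², so rate at 6.50 m:
(2.10/6.50)² = 0.1044, so 39.4 × 0.1044 = 4.113 R/h.
Dose = rate × time = 4.113 R/h × 7.000 h = 28.79 R.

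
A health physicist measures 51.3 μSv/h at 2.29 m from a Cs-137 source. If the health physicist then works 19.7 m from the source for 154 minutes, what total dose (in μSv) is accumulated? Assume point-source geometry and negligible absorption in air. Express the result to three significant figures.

By the inverse-square law, rate at 19.7 m:
51.3 × (2.29/19.7)² = 51.3 × 0.01351 = 0.6931 μSv/h.
Dose = rate × time = 0.6931 μSv/h × 2.567 h = 1.779 μSv.

1.78 μSv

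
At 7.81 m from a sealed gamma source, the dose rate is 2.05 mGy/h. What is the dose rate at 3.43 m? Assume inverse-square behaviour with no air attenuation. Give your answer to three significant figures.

Since intensity falls as 1/r², the rate at 3.43 m is
2.05 × (7.81/3.43)² = 2.05 × 5.185 = 10.63 mGy/h.

10.6 mGy/h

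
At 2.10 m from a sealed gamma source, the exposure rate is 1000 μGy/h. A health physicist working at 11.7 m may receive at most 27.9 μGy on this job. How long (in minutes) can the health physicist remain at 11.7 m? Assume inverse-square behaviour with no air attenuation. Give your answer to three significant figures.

52.0 min

Using I₁d₁² = I₂d₂², rate at 11.7 m:
1000 × (2.10/11.7)² = 1000 × 0.03222 = 32.22 μGy/h.
Stay time = 27.9 μGy ÷ 32.22 μGy/h = 0.8659 h = 51.95 min.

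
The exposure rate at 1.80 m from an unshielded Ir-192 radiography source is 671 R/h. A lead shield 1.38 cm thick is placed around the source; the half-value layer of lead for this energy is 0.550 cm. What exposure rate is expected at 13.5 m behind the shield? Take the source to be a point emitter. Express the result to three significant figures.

2.10 R/h

Distance alone: 671 × (1.80/13.5)² = 671 × 0.01778 = 11.93 R/h.
Shield: 1.38/0.550 = 2.509 half-value layers → attenuation 2^(−2.509) = 0.1757.
Combined: 11.93 × 0.1757 = 2.096 R/h.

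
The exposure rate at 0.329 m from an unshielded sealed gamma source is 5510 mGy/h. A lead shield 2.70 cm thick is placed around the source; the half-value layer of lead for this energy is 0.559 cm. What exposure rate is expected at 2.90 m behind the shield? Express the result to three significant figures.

Distance alone: 5510 × (0.329/2.90)² = 5510 × 0.01287 = 70.91 mGy/h.
Shield: 2.70/0.559 = 4.830 half-value layers → attenuation 2^(−4.830) = 0.03516.
Combined: 70.91 × 0.03516 = 2.493 mGy/h.

2.49 mGy/h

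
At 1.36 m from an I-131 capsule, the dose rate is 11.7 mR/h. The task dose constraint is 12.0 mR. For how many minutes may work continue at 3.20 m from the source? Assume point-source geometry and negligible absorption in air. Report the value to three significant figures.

By the inverse-square law, rate at 3.20 m:
11.7 × (1.36/3.20)² = 11.7 × 0.1806 = 2.113 mR/h.
Stay time = 12.0 mR ÷ 2.113 mR/h = 5.679 h = 340.7 min.

341 min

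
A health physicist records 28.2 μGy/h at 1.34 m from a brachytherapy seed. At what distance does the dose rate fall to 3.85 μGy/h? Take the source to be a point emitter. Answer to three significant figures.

3.63 m

Applying the 1/r² law, d₂ = d₁·√(I₁/I₂).
I₁/I₂ = 28.2/3.85 = 7.325, so d₂ = 1.34 × √7.325 = 3.627 m.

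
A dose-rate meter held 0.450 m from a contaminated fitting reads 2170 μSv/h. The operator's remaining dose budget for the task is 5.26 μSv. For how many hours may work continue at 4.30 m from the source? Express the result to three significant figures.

0.221 h

Since intensity falls as 1/r², rate at 4.30 m:
(0.450/4.30)² = 0.01095, so 2170 × 0.01095 = 23.76 μSv/h.
Stay time = 5.26 μSv ÷ 23.76 μSv/h = 0.2214 h.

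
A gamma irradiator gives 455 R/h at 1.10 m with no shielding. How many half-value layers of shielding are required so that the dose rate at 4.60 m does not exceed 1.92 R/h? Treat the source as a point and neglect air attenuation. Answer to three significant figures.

3.76 half-value layers

At 4.60 m, distance alone gives 455 × (1.10/4.60)² = 455 × 0.05718 = 26.02 R/h.
Further attenuation needed: 26.02/1.92 = 13.55.
n = log₂(13.55) = 3.760 half-value layers.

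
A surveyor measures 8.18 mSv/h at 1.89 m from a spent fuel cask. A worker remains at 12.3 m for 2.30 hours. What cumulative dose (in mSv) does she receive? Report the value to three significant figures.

0.444 mSv

Using I₁d₁² = I₂d₂², rate at 12.3 m:
(1.89/12.3)² = 0.02361, so 8.18 × 0.02361 = 0.1931 mSv/h.
Dose = rate × time = 0.1931 mSv/h × 2.300 h = 0.4441 mSv.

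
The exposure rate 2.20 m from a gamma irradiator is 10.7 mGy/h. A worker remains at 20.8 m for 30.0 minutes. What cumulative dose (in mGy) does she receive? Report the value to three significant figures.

Applying the 1/r² law, rate at 20.8 m:
(2.20/20.8)² = 0.01119, so 10.7 × 0.01119 = 0.1197 mGy/h.
Dose = rate × time = 0.1197 mGy/h × 0.5000 h = 0.05985 mGy.

0.0599 mGy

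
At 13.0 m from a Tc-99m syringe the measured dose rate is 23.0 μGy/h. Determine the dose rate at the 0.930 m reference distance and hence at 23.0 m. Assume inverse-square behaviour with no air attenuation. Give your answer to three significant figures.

Intensity scales as (d₁/d₂)², so
At 0.930 m: (13.0/0.930)² = 195.4, so 23.0 × 195.4 = 4494 μGy/h
At 23.0 m: 4494 × (0.930/23.0)² = 4494 × 0.001635 = 7.348 μGy/h.

4490 μGy/h; 7.35 μGy/h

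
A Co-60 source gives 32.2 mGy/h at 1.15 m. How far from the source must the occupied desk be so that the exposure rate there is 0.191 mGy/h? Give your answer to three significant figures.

By the inverse-square law, d₂ = d₁·√(I₁/I₂).
I₁/I₂ = 32.2/0.191 = 168.6, so d₂ = 1.15 × √168.6 = 14.93 m.

14.9 m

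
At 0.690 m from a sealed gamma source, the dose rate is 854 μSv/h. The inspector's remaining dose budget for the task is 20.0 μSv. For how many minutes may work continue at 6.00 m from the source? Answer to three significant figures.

By the inverse-square law, rate at 6.00 m:
(0.690/6.00)² = 0.01322, so 854 × 0.01322 = 11.29 μSv/h.
Stay time = 20.0 μSv ÷ 11.29 μSv/h = 1.771 h = 106.3 min.

106 min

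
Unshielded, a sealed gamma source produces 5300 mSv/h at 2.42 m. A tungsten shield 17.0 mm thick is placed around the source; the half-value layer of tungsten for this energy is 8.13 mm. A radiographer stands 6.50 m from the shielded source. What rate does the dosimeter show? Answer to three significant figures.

Distance alone: 5300 × (2.42/6.50)² = 5300 × 0.1386 = 734.6 mSv/h.
Shield: 17.0/8.13 = 2.091 half-value layers → attenuation 2^(−2.091) = 0.2347.
Combined: 734.6 × 0.2347 = 172.4 mSv/h.

172 mSv/h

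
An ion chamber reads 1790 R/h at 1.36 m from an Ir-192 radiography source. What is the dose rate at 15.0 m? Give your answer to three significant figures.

14.7 R/h

Applying the 1/r² law, the rate at 15.0 m is
(1.36/15.0)² = 0.008220, so 1790 × 0.008220 = 14.71 R/h.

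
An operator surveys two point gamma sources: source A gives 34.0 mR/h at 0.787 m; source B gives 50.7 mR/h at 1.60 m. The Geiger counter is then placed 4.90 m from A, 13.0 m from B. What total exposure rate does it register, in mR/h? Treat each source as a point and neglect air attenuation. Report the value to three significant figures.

By superposition, sum each source's inverse-square contribution:
A: 34.0 × (0.787/4.90)² = 0.8771 mR/h
B: 50.7 × (1.60/13.0)² = 0.7680 mR/h
Total = 0.8771 + 0.7680 = 1.645 mR/h.

1.65 mR/h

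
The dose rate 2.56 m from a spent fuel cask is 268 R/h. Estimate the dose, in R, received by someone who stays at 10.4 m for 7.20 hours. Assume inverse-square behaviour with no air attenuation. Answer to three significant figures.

By the inverse-square law, rate at 10.4 m:
268 × (2.56/10.4)² = 268 × 0.06059 = 16.24 R/h.
Dose = rate × time = 16.24 R/h × 7.200 h = 116.9 R.

117 R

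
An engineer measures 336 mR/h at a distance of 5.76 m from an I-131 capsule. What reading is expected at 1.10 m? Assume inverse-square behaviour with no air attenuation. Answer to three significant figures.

9210 mR/h

Applying the 1/r² law, the rate at 1.10 m is
336 × (5.76/1.10)² = 336 × 27.42 = 9213 mR/h.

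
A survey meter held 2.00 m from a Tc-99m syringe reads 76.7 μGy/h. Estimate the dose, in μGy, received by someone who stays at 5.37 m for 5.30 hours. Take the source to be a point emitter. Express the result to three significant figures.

56.4 μGy

Intensity scales as (d₁/d₂)², so rate at 5.37 m:
(2.00/5.37)² = 0.1387, so 76.7 × 0.1387 = 10.64 μGy/h.
Dose = rate × time = 10.64 μGy/h × 5.300 h = 56.39 μGy.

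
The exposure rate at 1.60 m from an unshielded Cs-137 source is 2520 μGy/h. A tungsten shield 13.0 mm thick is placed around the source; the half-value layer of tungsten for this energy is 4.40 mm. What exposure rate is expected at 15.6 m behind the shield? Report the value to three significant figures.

3.42 μGy/h

Distance alone: 2520 × (1.60/15.6)² = 2520 × 0.01052 = 26.51 μGy/h.
Shield: 13.0/4.40 = 2.955 half-value layers → attenuation 2^(−2.955) = 0.1290.
Combined: 26.51 × 0.1290 = 3.420 μGy/h.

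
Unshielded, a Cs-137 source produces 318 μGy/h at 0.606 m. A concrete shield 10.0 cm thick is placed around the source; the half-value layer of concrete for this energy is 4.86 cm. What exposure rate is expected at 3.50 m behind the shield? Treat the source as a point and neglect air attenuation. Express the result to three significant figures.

Distance alone: (0.606/3.50)² = 0.02998, so 318 × 0.02998 = 9.534 μGy/h.
Shield: 10.0/4.86 = 2.058 half-value layers → attenuation 2^(−2.058) = 0.2401.
Combined: 9.534 × 0.2401 = 2.289 μGy/h.

2.29 μGy/h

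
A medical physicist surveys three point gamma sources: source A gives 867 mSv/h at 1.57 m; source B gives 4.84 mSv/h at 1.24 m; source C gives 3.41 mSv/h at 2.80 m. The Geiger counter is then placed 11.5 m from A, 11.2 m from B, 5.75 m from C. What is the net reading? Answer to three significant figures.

17.0 mSv/h

Each source contributes Iᵢ·(dᵢ/rᵢ)²; contributions add.
A: 867 × (1.57/11.5)² = 16.16 mSv/h
B: 4.84 × (1.24/11.2)² = 0.05933 mSv/h
C: 3.41 × (2.80/5.75)² = 0.8086 mSv/h
Total = 16.16 + 0.05933 + 0.8086 = 17.03 mSv/h.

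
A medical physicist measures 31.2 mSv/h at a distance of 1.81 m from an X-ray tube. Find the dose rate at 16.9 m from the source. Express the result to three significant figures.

0.358 mSv/h

Applying the 1/r² law, the rate at 16.9 m is
31.2 × (1.81/16.9)² = 31.2 × 0.01147 = 0.3579 mSv/h.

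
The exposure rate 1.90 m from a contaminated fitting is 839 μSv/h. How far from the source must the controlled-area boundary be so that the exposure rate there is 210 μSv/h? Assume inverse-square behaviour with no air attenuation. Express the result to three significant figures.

Applying the 1/r² law, d₂ = d₁·√(I₁/I₂).
I₁/I₂ = 839/210 = 3.995, so d₂ = 1.90 × √3.995 = 3.798 m.

3.80 m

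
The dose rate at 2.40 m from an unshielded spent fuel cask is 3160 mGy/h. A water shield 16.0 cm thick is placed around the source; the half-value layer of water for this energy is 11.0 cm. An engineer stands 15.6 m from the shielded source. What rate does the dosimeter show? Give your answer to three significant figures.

Distance alone: (2.40/15.6)² = 0.02367, so 3160 × 0.02367 = 74.80 mGy/h.
Shield: 16.0/11.0 = 1.455 half-value layers → attenuation 2^(−1.455) = 0.3648.
Combined: 74.80 × 0.3648 = 27.29 mGy/h.

27.3 mGy/h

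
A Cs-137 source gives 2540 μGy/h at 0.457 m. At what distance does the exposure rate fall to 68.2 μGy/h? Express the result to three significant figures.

Using I₁d₁² = I₂d₂², d₂ = d₁·√(I₁/I₂).
I₁/I₂ = 2540/68.2 = 37.24, so d₂ = 0.457 × √37.24 = 2.789 m.

2.79 m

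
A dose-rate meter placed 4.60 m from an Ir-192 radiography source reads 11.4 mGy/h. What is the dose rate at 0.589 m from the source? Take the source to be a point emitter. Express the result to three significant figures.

695 mGy/h

Intensity scales as (d₁/d₂)², so scaling from 4.60 m to 0.589 m:
11.4 × (4.60/0.589)² = 11.4 × 60.99 = 695.3 mGy/h.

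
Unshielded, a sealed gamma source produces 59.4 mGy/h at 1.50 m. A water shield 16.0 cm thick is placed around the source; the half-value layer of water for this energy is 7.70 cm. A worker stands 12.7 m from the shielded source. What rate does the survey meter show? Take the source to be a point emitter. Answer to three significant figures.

Distance alone: 59.4 × (1.50/12.7)² = 59.4 × 0.01395 = 0.8286 mGy/h.
Shield: 16.0/7.70 = 2.078 half-value layers → attenuation 2^(−2.078) = 0.2368.
Combined: 0.8286 × 0.2368 = 0.1962 mGy/h.

0.196 mGy/h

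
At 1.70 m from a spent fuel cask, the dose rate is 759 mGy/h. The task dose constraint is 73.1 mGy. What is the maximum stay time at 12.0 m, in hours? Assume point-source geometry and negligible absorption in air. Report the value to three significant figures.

4.80 h

Applying the 1/r² law, rate at 12.0 m:
(1.70/12.0)² = 0.02007, so 759 × 0.02007 = 15.23 mGy/h.
Stay time = 73.1 mGy ÷ 15.23 mGy/h = 4.800 h.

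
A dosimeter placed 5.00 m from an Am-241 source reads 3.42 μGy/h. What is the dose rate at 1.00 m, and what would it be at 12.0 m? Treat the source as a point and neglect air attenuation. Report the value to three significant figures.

85.5 μGy/h; 0.594 μGy/h

By the inverse-square law,
At 1.00 m: 3.42 × (5.00/1.00)² = 3.42 × 25.00 = 85.50 μGy/h
At 12.0 m: 85.50 × (1.00/12.0)² = 85.50 × 0.006944 = 0.5937 μGy/h.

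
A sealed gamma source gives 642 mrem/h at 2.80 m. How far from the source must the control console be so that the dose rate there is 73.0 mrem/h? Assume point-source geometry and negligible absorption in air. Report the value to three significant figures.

Applying the 1/r² law, d₂ = d₁·√(I₁/I₂).
I₁/I₂ = 642/73.0 = 8.795, so d₂ = 2.80 × √8.795 = 8.304 m.

8.30 m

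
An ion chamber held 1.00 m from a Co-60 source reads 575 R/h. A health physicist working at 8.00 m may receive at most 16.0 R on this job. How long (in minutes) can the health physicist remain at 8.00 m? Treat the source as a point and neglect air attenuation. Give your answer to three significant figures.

107 min

Applying the 1/r² law, rate at 8.00 m:
(1.00/8.00)² = 0.01562, so 575 × 0.01562 = 8.982 R/h.
Stay time = 16.0 R ÷ 8.982 R/h = 1.781 h = 106.9 min.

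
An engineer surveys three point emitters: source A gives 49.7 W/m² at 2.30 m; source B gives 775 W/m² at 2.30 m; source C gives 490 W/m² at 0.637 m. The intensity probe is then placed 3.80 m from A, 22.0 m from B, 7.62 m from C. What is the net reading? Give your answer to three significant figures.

30.1 W/m²

By superposition, sum each source's inverse-square contribution:
A: 49.7 × (2.30/3.80)² = 18.21 W/m²
B: 775 × (2.30/22.0)² = 8.471 W/m²
C: 490 × (0.637/7.62)² = 3.424 W/m²
Total = 18.21 + 8.471 + 3.424 = 30.11 W/m².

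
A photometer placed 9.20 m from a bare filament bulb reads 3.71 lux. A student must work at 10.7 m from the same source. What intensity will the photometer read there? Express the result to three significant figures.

By the inverse-square law, scaling from 9.20 m to 10.7 m:
3.71 × (9.20/10.7)² = 3.71 × 0.7393 = 2.743 lux.

2.74 lux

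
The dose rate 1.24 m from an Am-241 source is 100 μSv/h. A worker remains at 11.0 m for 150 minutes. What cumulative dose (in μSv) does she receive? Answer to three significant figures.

3.18 μSv

Since intensity falls as 1/r², rate at 11.0 m:
(1.24/11.0)² = 0.01271, so 100 × 0.01271 = 1.271 μSv/h.
Dose = rate × time = 1.271 μSv/h × 2.500 h = 3.177 μSv.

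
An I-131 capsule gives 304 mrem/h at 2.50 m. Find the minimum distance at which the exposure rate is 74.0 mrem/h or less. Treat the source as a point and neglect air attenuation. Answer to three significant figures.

Intensity scales as (d₁/d₂)², so d₂ = d₁·√(I₁/I₂).
I₁/I₂ = 304/74.0 = 4.108, so d₂ = 2.50 × √4.108 = 5.067 m.

5.07 m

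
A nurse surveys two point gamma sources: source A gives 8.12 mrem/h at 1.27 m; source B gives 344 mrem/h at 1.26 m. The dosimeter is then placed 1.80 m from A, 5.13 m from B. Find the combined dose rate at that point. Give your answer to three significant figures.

Each source contributes Iᵢ·(dᵢ/rᵢ)²; contributions add.
A: 8.12 × (1.27/1.80)² = 4.042 mrem/h
B: 344 × (1.26/5.13)² = 20.75 mrem/h
Total = 4.042 + 20.75 = 24.79 mrem/h.

24.8 mrem/h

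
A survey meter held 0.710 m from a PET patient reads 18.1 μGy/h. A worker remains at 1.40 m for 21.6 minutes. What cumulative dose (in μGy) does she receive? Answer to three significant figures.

Since intensity falls as 1/r², rate at 1.40 m:
(0.710/1.40)² = 0.2572, so 18.1 × 0.2572 = 4.655 μGy/h.
Dose = rate × time = 4.655 μGy/h × 0.3600 h = 1.676 μGy.

1.68 μGy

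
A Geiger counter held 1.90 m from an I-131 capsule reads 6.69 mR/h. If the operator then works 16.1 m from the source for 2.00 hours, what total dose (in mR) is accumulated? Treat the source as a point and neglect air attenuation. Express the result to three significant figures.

0.186 mR

Intensity scales as (d₁/d₂)², so rate at 16.1 m:
6.69 × (1.90/16.1)² = 6.69 × 0.01393 = 0.09319 mR/h.
Dose = rate × time = 0.09319 mR/h × 2.000 h = 0.1864 mR.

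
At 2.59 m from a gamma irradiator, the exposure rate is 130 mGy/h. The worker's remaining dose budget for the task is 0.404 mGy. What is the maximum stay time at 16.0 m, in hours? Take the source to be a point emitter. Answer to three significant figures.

0.119 h

By the inverse-square law, rate at 16.0 m:
130 × (2.59/16.0)² = 130 × 0.02620 = 3.406 mGy/h.
Stay time = 0.404 mGy ÷ 3.406 mGy/h = 0.1186 h.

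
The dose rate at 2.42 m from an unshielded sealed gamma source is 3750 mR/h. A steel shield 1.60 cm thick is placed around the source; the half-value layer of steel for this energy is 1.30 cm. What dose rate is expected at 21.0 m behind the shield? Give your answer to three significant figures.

Distance alone: 3750 × (2.42/21.0)² = 3750 × 0.01328 = 49.80 mR/h.
Shield: 1.60/1.30 = 1.231 half-value layers → attenuation 2^(−1.231) = 0.4260.
Combined: 49.80 × 0.4260 = 21.21 mR/h.

21.2 mR/h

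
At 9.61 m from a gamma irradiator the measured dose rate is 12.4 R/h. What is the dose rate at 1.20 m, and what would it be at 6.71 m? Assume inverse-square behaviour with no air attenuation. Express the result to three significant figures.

By the inverse-square law,
At 1.20 m: (9.61/1.20)² = 64.13, so 12.4 × 64.13 = 795.2 R/h
At 6.71 m: (1.20/6.71)² = 0.03198, so 795.2 × 0.03198 = 25.43 R/h.

795 R/h; 25.4 R/h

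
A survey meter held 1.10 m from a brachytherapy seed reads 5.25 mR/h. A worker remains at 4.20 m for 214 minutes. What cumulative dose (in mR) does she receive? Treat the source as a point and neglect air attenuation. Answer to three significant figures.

1.28 mR

Since intensity falls as 1/r², rate at 4.20 m:
(1.10/4.20)² = 0.06859, so 5.25 × 0.06859 = 0.3601 mR/h.
Dose = rate × time = 0.3601 mR/h × 3.567 h = 1.284 mR.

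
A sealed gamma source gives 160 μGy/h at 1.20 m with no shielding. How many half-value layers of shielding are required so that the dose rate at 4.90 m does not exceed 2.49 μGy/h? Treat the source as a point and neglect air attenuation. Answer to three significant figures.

At 4.90 m, distance alone gives (1.20/4.90)² = 0.05998, so 160 × 0.05998 = 9.597 μGy/h.
Further attenuation needed: 9.597/2.49 = 3.854.
n = log₂(3.854) = 1.946 half-value layers.

1.95 half-value layers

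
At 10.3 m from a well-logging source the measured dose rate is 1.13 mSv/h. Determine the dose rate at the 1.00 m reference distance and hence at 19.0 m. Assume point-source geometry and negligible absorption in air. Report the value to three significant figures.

120 mSv/h; 0.332 mSv/h

Intensity scales as (d₁/d₂)², so
At 1.00 m: 1.13 × (10.3/1.00)² = 1.13 × 106.1 = 119.9 mSv/h
At 19.0 m: 119.9 × (1.00/19.0)² = 119.9 × 0.002770 = 0.3321 mSv/h.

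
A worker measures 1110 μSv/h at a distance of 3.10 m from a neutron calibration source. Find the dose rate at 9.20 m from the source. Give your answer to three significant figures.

126 μSv/h

Intensity scales as (d₁/d₂)², so the rate at 9.20 m is
1110 × (3.10/9.20)² = 1110 × 0.1135 = 126.0 μSv/h.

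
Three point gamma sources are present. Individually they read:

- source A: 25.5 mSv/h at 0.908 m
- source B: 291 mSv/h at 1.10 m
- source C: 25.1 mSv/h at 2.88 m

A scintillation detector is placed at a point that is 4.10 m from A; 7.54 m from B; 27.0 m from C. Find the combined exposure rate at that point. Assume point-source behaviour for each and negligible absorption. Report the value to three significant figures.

7.73 mSv/h

By superposition, sum each source's inverse-square contribution:
A: 25.5 × (0.908/4.10)² = 1.251 mSv/h
B: 291 × (1.10/7.54)² = 6.193 mSv/h
C: 25.1 × (2.88/27.0)² = 0.2856 mSv/h
Total = 1.251 + 6.193 + 0.2856 = 7.730 mSv/h.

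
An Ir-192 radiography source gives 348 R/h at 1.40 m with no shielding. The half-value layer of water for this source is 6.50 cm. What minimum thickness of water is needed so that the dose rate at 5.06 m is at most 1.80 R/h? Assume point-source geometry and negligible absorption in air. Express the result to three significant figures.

25.3 cm

At 5.06 m, distance alone gives (1.40/5.06)² = 0.07655, so 348 × 0.07655 = 26.64 R/h.
Further attenuation needed: 26.64/1.80 = 14.80.
n = log₂(14.80) = 3.888 half-value layers.
Thickness = 3.888 × 6.50 cm = 25.27 cm.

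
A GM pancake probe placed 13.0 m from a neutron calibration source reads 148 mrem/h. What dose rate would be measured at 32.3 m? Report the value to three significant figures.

Using I₁d₁² = I₂d₂², scaling from 13.0 m to 32.3 m:
148 × (13.0/32.3)² = 148 × 0.1620 = 23.98 mrem/h.

24.0 mrem/h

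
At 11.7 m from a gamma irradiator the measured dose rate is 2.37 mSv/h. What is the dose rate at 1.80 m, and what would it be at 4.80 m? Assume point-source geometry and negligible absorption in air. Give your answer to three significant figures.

100 mSv/h; 14.1 mSv/h

By the inverse-square law,
At 1.80 m: 2.37 × (11.7/1.80)² = 2.37 × 42.25 = 100.1 mSv/h
At 4.80 m: 100.1 × (1.80/4.80)² = 100.1 × 0.1406 = 14.07 mSv/h.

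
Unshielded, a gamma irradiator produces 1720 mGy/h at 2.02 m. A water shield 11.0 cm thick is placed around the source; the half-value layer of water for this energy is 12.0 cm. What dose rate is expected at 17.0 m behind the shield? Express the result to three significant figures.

12.9 mGy/h

Distance alone: 1720 × (2.02/17.0)² = 1720 × 0.01412 = 24.29 mGy/h.
Shield: 11.0/12.0 = 0.9167 half-value layers → attenuation 2^(−0.9167) = 0.5297.
Combined: 24.29 × 0.5297 = 12.87 mGy/h.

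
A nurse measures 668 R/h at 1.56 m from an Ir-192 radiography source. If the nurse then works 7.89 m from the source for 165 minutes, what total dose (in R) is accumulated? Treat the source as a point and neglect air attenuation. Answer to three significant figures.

71.8 R

Since intensity falls as 1/r², rate at 7.89 m:
668 × (1.56/7.89)² = 668 × 0.03909 = 26.11 R/h.
Dose = rate × time = 26.11 R/h × 2.750 h = 71.80 R.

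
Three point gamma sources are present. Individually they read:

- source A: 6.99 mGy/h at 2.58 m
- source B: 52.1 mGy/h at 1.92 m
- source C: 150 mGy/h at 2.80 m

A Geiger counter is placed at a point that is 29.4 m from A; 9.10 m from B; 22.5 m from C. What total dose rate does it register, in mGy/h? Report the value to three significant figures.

Each source contributes Iᵢ·(dᵢ/rᵢ)²; contributions add.
A: 6.99 × (2.58/29.4)² = 0.05383 mGy/h
B: 52.1 × (1.92/9.10)² = 2.319 mGy/h
C: 150 × (2.80/22.5)² = 2.323 mGy/h
Total = 0.05383 + 2.319 + 2.323 = 4.696 mGy/h.

4.70 mGy/h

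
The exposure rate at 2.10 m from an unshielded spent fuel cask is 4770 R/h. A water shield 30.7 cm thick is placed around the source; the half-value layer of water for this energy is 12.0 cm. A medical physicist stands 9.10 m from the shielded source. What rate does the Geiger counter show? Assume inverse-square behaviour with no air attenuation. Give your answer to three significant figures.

43.1 R/h

Distance alone: 4770 × (2.10/9.10)² = 4770 × 0.05325 = 254.0 R/h.
Shield: 30.7/12.0 = 2.558 half-value layers → attenuation 2^(−2.558) = 0.1698.
Combined: 254.0 × 0.1698 = 43.13 R/h.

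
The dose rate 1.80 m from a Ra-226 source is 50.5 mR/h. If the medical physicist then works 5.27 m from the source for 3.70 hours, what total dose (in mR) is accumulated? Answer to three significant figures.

Intensity scales as (d₁/d₂)², so rate at 5.27 m:
50.5 × (1.80/5.27)² = 50.5 × 0.1167 = 5.893 mR/h.
Dose = rate × time = 5.893 mR/h × 3.700 h = 21.80 mR.

21.8 mR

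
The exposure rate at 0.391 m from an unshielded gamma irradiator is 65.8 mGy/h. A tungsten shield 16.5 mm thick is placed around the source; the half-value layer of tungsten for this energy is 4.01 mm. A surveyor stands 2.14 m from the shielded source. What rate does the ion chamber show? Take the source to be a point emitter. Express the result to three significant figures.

0.127 mGy/h

Distance alone: 65.8 × (0.391/2.14)² = 65.8 × 0.03338 = 2.196 mGy/h.
Shield: 16.5/4.01 = 4.115 half-value layers → attenuation 2^(−4.115) = 0.05771.
Combined: 2.196 × 0.05771 = 0.1267 mGy/h.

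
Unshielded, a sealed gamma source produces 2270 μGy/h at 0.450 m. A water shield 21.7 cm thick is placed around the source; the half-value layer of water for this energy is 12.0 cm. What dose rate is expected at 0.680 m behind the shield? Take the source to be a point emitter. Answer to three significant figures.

284 μGy/h

Distance alone: 2270 × (0.450/0.680)² = 2270 × 0.4379 = 994.0 μGy/h.
Shield: 21.7/12.0 = 1.808 half-value layers → attenuation 2^(−1.808) = 0.2856.
Combined: 994.0 × 0.2856 = 283.9 μGy/h.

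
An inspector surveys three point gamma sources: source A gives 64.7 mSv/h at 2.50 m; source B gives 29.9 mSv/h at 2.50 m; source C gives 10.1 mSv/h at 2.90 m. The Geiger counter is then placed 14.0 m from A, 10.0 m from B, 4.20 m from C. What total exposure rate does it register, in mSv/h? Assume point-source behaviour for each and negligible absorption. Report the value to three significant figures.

By superposition, sum each source's inverse-square contribution:
A: 64.7 × (2.50/14.0)² = 2.063 mSv/h
B: 29.9 × (2.50/10.0)² = 1.869 mSv/h
C: 10.1 × (2.90/4.20)² = 4.815 mSv/h
Total = 2.063 + 1.869 + 4.815 = 8.747 mSv/h.

8.75 mSv/h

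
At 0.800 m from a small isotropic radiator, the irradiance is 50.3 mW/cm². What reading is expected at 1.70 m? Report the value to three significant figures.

11.1 mW/cm²

Using I₁d₁² = I₂d₂², the rate at 1.70 m is
50.3 × (0.800/1.70)² = 50.3 × 0.2215 = 11.14 mW/cm².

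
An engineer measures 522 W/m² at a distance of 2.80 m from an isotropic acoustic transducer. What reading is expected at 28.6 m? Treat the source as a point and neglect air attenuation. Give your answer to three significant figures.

5.00 W/m²

By the inverse-square law, the rate at 28.6 m is
522 × (2.80/28.6)² = 522 × 0.009585 = 5.003 W/m².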